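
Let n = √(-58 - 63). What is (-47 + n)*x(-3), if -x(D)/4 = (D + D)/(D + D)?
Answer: 188 - 44*I ≈ 188.0 - 44.0*I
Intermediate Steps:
x(D) = -4 (x(D) = -4*(D + D)/(D + D) = -4*2*D/(2*D) = -4*2*D*1/(2*D) = -4*1 = -4)
n = 11*I (n = √(-121) = 11*I ≈ 11.0*I)
(-47 + n)*x(-3) = (-47 + 11*I)*(-4) = 188 - 44*I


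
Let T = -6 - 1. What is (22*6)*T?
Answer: -924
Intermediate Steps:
T = -7
(22*6)*T = (22*6)*(-7) = 132*(-7) = -924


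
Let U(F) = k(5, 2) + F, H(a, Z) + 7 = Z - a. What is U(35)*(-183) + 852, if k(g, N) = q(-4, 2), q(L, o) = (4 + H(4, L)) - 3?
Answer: -2991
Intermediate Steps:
H(a, Z) = -7 + Z - a (H(a, Z) = -7 + (Z - a) = -7 + Z - a)
q(L, o) = -10 + L (q(L, o) = (4 + (-7 + L - 1*4)) - 3 = (4 + (-7 + L - 4)) - 3 = (4 + (-11 + L)) - 3 = (-7 + L) - 3 = -10 + L)
k(g, N) = -14 (k(g, N) = -10 - 4 = -14)
U(F) = -14 + F
U(35)*(-183) + 852 = (-14 + 35)*(-183) + 852 = 21*(-183) + 852 = -3843 + 852 = -2991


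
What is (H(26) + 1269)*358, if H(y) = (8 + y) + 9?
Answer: 469696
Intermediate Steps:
H(y) = 17 + y
(H(26) + 1269)*358 = ((17 + 26) + 1269)*358 = (43 + 1269)*358 = 1312*358 = 469696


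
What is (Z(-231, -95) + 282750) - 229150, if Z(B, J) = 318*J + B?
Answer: 23159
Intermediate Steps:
Z(B, J) = B + 318*J
(Z(-231, -95) + 282750) - 229150 = ((-231 + 318*(-95)) + 282750) - 229150 = ((-231 - 30210) + 282750) - 229150 = (-30441 + 282750) - 229150 = 252309 - 229150 = 23159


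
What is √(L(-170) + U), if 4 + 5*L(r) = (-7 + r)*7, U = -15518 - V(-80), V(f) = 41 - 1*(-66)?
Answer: 2*I*√99210/5 ≈ 125.99*I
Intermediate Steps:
V(f) = 107 (V(f) = 41 + 66 = 107)
U = -15625 (U = -15518 - 1*107 = -15518 - 107 = -15625)
L(r) = -53/5 + 7*r/5 (L(r) = -⅘ + ((-7 + r)*7)/5 = -⅘ + (-49 + 7*r)/5 = -⅘ + (-49/5 + 7*r/5) = -53/5 + 7*r/5)
√(L(-170) + U) = √((-53/5 + (7/5)*(-170)) - 15625) = √((-53/5 - 238) - 15625) = √(-1243/5 - 15625) = √(-79368/5) = 2*I*√99210/5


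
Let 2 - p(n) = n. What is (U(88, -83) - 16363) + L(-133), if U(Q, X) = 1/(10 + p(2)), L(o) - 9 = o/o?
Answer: -163529/10 ≈ -16353.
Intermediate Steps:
p(n) = 2 - n
L(o) = 10 (L(o) = 9 + o/o = 9 + 1 = 10)
U(Q, X) = 1/10 (U(Q, X) = 1/(10 + (2 - 1*2)) = 1/(10 + (2 - 2)) = 1/(10 + 0) = 1/10)
(U(88, -83) - 16363) + L(-133) = (1/10 - 16363) + 10 = -163629/10 + 10 = -163529/10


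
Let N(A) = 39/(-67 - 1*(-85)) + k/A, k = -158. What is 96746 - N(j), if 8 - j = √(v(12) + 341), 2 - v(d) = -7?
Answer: 83002417/858 - 395*√14/143 ≈ 96729.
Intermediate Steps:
v(d) = 9 (v(d) = 2 - 1*(-7) = 2 + 7 = 9)
j = 8 - 5*√14 (j = 8 - √(9 + 341) = 8 - √350 = 8 - 5*√14 ≈ -10.708)
N(A) = 13/6 - 158/A (N(A) = 39/(-67 - 1*(-85)) - 158/A = 39/(-67 + 85) - 158/A = 39/18 - 158/A = 39*(1/18) - 158/A = 13/6 - 158/A)
96746 - N(j) = 96746 - (13/6 - 158/(8 - 5*√14)) = 96746 + (-13/6 + 158/(8 - 5*√14)) = 580463/6 + 158/(8 - 5*√14)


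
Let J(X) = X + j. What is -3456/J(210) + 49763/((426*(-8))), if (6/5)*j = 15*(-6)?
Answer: -685039/17040 ≈ -40.202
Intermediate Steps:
j = -75 (j = 5*(15*(-6))/6 = (⅚)*(-90) = -75)
J(X) = -75 + X (J(X) = X - 75 = -75 + X)
-3456/J(210) + 49763/((426*(-8))) = -3456/(-75 + 210) + 49763/((426*(-8))) = -3456/135 + 49763/(-3408) = -3456*1/135 + 49763*(-1/3408) = -128/5 - 49763/3408 = -685039/17040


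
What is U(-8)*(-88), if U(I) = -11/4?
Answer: 242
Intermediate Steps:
U(I) = -11/4 (U(I) = -11*1/4 = -11/4)
U(-8)*(-88) = -11/4*(-88) = 242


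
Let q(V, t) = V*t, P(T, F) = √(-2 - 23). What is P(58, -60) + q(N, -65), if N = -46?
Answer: 2990 + 5*I ≈ 2990.0 + 5.0*I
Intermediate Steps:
P(T, F) = 5*I (P(T, F) = √(-25) = 5*I)
P(58, -60) + q(N, -65) = 5*I - 46*(-65) = 5*I + 2990 = 2990 + 5*I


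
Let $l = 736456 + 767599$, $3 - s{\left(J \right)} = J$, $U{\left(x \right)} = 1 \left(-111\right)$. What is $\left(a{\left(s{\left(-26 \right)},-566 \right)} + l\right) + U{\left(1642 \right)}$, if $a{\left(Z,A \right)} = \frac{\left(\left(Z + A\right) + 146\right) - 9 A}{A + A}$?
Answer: $\frac{1702459905}{1132} \approx 1.5039 \cdot 10^{6}$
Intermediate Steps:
$U{\left(x \right)} = -111$
$s{\left(J \right)} = 3 - J$
$a{\left(Z,A \right)} = \frac{146 + Z - 8 A}{2 A}$ ($a{\left(Z,A \right)} = \frac{\left(\left(A + Z\right) + 146\right) - 9 A}{2 A} = \left(\left(146 + A + Z\right) - 9 A\right) \frac{1}{2 A} = \left(146 + Z - 8 A\right) \frac{1}{2 A} = \frac{146 + Z - 8 A}{2 A}$)
$l = 1504055$
$\left(a{\left(s{\left(-26 \right)},-566 \right)} + l\right) + U{\left(1642 \right)} = \left(\frac{146 + \left(3 - -26\right) - -4528}{2 \left(-566\right)} + 1504055\right) - 111 = \left(\frac{1}{2} \left(- \frac{1}{566}\right) \left(146 + \left(3 + 26\right) + 4528\right) + 1504055\right) - 111 = \left(\frac{1}{2} \left(- \frac{1}{566}\right) \left(146 + 29 + 4528\right) + 1504055\right) - 111 = \left(\frac{1}{2} \left(- \frac{1}{566}\right) 4703 + 1504055\right) - 111 = \left(- \frac{4703}{1132} + 1504055\right) - 111 = \frac{1702585557}{1132} - 111 = \frac{1702459905}{1132}$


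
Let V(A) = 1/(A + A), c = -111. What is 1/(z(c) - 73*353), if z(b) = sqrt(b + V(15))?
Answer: -773070/19921244159 - I*sqrt(99870)/19921244159 ≈ -3.8806e-5 - 1.5864e-8*I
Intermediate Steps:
V(A) = 1/(2*A)
z(b) = sqrt(1/30 + b) (z(b) = sqrt(b + (1/2)/15) = sqrt(b + (1/2)*(1/15)) = sqrt(b + 1/30) = sqrt(1/30 + b))
1/(z(c) - 73*353) = 1/(sqrt(30 + 900*(-111))/30 - 73*353) = 1/(sqrt(30 - 99900)/30 - 25769) = 1/(sqrt(-99870)/30 - 25769) = 1/((I*sqrt(99870))/30 - 25769) = 1/(I*sqrt(99870)/30 - 25769) = 1/(-25769 + I*sqrt(99870)/30)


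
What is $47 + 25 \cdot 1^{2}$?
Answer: $72$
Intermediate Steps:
$47 + 25 \cdot 1^{2} = 47 + 25 \cdot 1 = 47 + 25 = 72$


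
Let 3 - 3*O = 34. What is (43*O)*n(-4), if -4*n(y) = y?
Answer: -1333/3 ≈ -444.33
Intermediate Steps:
O = -31/3 (O = 1 - ⅓*34 = 1 - 34/3 = -31/3 ≈ -10.333)
n(y) = -y/4
(43*O)*n(-4) = (43*(-31/3))*(-¼*(-4)) = -1333/3*1 = -1333/3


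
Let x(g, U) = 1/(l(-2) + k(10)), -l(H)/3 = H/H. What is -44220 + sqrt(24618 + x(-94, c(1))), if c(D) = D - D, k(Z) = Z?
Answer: -44220 + sqrt(1206289)/7 ≈ -44063.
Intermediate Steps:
c(D) = 0
l(H) = -3 (l(H) = -3*H/H = -3*1 = -3)
x(g, U) = 1/7 (x(g, U) = 1/(-3 + 10) = 1/7)
-44220 + sqrt(24618 + x(-94, c(1))) = -44220 + sqrt(24618 + 1/7) = -44220 + sqrt(172327/7) = -44220 + sqrt(1206289)/7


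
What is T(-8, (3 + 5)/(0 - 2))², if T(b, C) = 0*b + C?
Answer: 16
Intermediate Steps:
T(b, C) = C (T(b, C) = 0 + C = C)
T(-8, (3 + 5)/(0 - 2))² = ((3 + 5)/(0 - 2))² = (8/(-2))² = (8*(-½))² = (-4)² = 16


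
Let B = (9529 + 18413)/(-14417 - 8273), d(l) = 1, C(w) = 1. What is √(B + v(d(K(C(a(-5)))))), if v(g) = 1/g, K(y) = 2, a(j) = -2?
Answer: I*√29791970/11345 ≈ 0.48111*I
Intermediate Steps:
B = -13971/11345 (B = 27942/(-22690) = 27942*(-1/22690) = -13971/11345 ≈ -1.2315)
√(B + v(d(K(C(a(-5)))))) = √(-13971/11345 + 1/1) = √(-13971/11345 + 1) = √(-2626/11345) = I*√29791970/11345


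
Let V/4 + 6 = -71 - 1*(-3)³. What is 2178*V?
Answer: -435600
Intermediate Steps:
V = -200 (V = -24 + 4*(-71 - 1*(-3)³) = -24 + 4*(-71 - 1*(-27)) = -24 + 4*(-71 + 27) = -24 + 4*(-44) = -24 - 176 = -200)
2178*V = 2178*(-200) = -435600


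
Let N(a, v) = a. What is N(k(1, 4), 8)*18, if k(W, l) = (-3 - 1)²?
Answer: 288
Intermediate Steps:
k(W, l) = 16 (k(W, l) = (-4)² = 16)
N(k(1, 4), 8)*18 = 16*18 = 288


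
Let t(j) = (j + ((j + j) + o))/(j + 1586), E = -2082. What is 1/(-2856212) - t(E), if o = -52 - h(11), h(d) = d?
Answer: -4504960501/354170288 ≈ -12.720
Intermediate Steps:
o = -63 (o = -52 - 1*11 = -52 - 11 = -63)
t(j) = (-63 + 3*j)/(1586 + j) (t(j) = (j + ((j + j) - 63))/(j + 1586) = (j + (2*j - 63))/(1586 + j) = (j + (-63 + 2*j))/(1586 + j) = (-63 + 3*j)/(1586 + j))
1/(-2856212) - t(E) = 1/(-2856212) - 3*(-21 - 2082)/(1586 - 2082) = -1/2856212 - 3*(-2103)/(-496) = -1/2856212 - 3*(-1)*(-2103)/496 = -1/2856212 - 1*6309/496 = -1/2856212 - 6309/496 = -4504960501/354170288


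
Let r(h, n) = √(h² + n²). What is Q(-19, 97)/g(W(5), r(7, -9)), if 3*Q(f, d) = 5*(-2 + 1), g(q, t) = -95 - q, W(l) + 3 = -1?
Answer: 5/273 ≈ 0.018315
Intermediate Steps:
W(l) = -4 (W(l) = -3 - 1 = -4)
Q(f, d) = -5/3 (Q(f, d) = (5*(-2 + 1))/3 = (5*(-1))/3 = (⅓)*(-5) = -5/3)
Q(-19, 97)/g(W(5), r(7, -9)) = -5/(3*(-95 - 1*(-4))) = -5/(3*(-95 + 4)) = -5/3/(-91) = -5/3*(-1/91) = 5/273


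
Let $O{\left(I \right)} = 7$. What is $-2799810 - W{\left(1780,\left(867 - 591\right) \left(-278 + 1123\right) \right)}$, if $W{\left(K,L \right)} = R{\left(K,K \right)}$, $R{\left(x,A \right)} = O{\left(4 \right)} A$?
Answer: $-2812270$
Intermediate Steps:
$R{\left(x,A \right)} = 7 A$
$W{\left(K,L \right)} = 7 K$
$-2799810 - W{\left(1780,\left(867 - 591\right) \left(-278 + 1123\right) \right)} = -2799810 - 7 \cdot 1780 = -2799810 - 12460 = -2812270$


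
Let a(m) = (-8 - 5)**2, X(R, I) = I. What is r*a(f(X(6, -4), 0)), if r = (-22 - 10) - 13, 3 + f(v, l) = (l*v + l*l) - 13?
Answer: -7605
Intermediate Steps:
f(v, l) = -16 + l**2 + l*v (f(v, l) = -3 + ((l*v + l*l) - 13) = -3 + ((l*v + l**2) - 13) = -3 + ((l**2 + l*v) - 13) = -3 + (-13 + l**2 + l*v) = -16 + l**2 + l*v)
r = -45 (r = -32 - 13 = -45)
a(m) = 169 (a(m) = (-13)**2 = 169)
r*a(f(X(6, -4), 0)) = -45*169 = -7605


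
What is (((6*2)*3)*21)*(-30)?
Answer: -22680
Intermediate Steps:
(((6*2)*3)*21)*(-30) = ((12*3)*21)*(-30) = (36*21)*(-30) = 756*(-30) = -22680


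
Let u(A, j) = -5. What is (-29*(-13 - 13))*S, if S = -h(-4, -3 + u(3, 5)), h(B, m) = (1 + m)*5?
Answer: 26390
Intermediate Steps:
h(B, m) = 5 + 5*m
S = 35 (S = -(5 + 5*(-3 - 5)) = -(5 + 5*(-8)) = -(5 - 40) = -1*(-35) = 35)
(-29*(-13 - 13))*S = -29*(-13 - 13)*35 = -29*(-26)*35 = 754*35 = 26390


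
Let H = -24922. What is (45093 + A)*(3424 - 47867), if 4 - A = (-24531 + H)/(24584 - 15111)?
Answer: -18988419922962/9473 ≈ -2.0045e+9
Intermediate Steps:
A = 87345/9473 (A = 4 - (-24531 - 24922)/(24584 - 15111) = 4 - (-49453)/9473 = 4 - 1*(-49453/9473) = 4 + 49453/9473 = 87345/9473 ≈ 9.2204)
(45093 + A)*(3424 - 47867) = (45093 + 87345/9473)*(3424 - 47867) = (427253334/9473)*(-44443) = -18988419922962/9473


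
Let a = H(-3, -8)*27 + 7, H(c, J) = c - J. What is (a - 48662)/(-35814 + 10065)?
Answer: 48520/25749 ≈ 1.8843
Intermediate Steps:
a = 142 (a = (-3 - 1*(-8))*27 + 7 = (-3 + 8)*27 + 7 = 5*27 + 7 = 135 + 7 = 142)
(a - 48662)/(-35814 + 10065) = (142 - 48662)/(-35814 + 10065) = -48520/(-25749) = -48520*(-1/25749) = 48520/25749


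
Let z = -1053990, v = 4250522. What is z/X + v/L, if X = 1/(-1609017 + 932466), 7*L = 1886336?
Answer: 672552340263013147/943168 ≈ 7.1308e+11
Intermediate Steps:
L = 1886336/7 (L = (1/7)*1886336 = 1886336/7 ≈ 2.6948e+5)
X = -1/676551 (X = 1/(-676551) = -1/676551 ≈ -1.4781e-6)
z/X + v/L = -1053990/(-1/676551) + 4250522/(1886336/7) = -1053990*(-676551) + 4250522*(7/1886336) = 713077988490 + 14876827/943168 = 672552340263013147/943168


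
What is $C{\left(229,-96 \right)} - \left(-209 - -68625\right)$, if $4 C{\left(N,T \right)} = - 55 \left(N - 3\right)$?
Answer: $- \frac{143047}{2} \approx -71524.0$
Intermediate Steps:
$C{\left(N,T \right)} = \frac{165}{4} - \frac{55 N}{4}$ ($C{\left(N,T \right)} = \frac{\left(-55\right) \left(N - 3\right)}{4} = \frac{\left(-55\right) \left(-3 + N\right)}{4} = \frac{165 - 55 N}{4} = \frac{165}{4} - \frac{55 N}{4}$)
$C{\left(229,-96 \right)} - \left(-209 - -68625\right) = \left(\frac{165}{4} - \frac{12595}{4}\right) - \left(-209 - -68625\right) = \left(\frac{165}{4} - \frac{12595}{4}\right) - \left(-209 + 68625\right) = - \frac{6215}{2} - 68416 = - \frac{143047}{2}$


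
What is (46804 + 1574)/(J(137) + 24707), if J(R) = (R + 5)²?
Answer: 16126/14957 ≈ 1.0782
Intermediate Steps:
J(R) = (5 + R)²
(46804 + 1574)/(J(137) + 24707) = (46804 + 1574)/((5 + 137)² + 24707) = 48378/(142² + 24707) = 48378/(20164 + 24707) = 48378/44871 = 48378*(1/44871) = 16126/14957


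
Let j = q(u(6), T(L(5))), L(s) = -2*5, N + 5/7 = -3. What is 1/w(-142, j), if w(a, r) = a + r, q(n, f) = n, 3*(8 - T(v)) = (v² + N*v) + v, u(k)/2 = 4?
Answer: -1/134 ≈ -0.0074627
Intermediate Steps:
N = -26/7 (N = -5/7 - 3 = -26/7 ≈ -3.7143)
L(s) = -10
u(k) = 8 (u(k) = 2*4 = 8)
T(v) = 8 - v²/3 + 19*v/21 (T(v) = 8 - ((v² - 26*v/7) + v)/3 = 8 - (v² - 19*v/7)/3 = 8 + (-v²/3 + 19*v/21) = 8 - v²/3 + 19*v/21)
j = 8
1/w(-142, j) = 1/(-142 + 8) = 1/(-134) = -1/134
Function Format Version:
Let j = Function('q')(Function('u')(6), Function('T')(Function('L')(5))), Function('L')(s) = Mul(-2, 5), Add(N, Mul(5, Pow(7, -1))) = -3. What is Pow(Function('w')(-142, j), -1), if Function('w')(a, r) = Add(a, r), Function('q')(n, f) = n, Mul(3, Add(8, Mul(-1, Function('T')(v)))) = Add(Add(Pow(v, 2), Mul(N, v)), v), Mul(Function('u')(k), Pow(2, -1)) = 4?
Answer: Rational(-1, 134) ≈ -0.0074627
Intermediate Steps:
N = Rational(-26, 7) (N = Add(Rational(-5, 7), -3) = Rational(-26, 7) ≈ -3.7143)
Function('L')(s) = -10
Function('u')(k) = 8 (Function('u')(k) = Mul(2, 4) = 8)
Function('T')(v) = Add(8, Mul(Rational(-1, 3), Pow(v, 2)), Mul(Rational(19, 21), v)) (Function('T')(v) = Add(8, Mul(Rational(-1, 3), Add(Add(Pow(v, 2), Mul(Rational(-26, 7), v)), v))) = Add(8, Mul(Rational(-1, 3), Add(Pow(v, 2), Mul(Rational(-19, 7), v)))) = Add(8, Add(Mul(Rational(-1, 3), Pow(v, 2)), Mul(Rational(19, 21), v))) = Add(8, Mul(Rational(-1, 3), Pow(v, 2)), Mul(Rational(19, 21), v)))
j = 8
Pow(Function('w')(-142, j), -1) = Pow(Add(-142, 8), -1) = Pow(-134, -1) = Rational(-1, 134)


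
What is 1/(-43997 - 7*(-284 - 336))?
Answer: -1/39657 ≈ -2.5216e-5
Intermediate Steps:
1/(-43997 - 7*(-284 - 336)) = 1/(-43997 - 7*(-620)) = 1/(-43997 + 4340) = 1/(-39657) = -1/39657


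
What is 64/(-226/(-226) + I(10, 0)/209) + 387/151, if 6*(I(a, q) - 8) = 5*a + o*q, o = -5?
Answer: 1580235/25519 ≈ 61.924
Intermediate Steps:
I(a, q) = 8 - 5*q/6 + 5*a/6 (I(a, q) = 8 + (5*a - 5*q)/6 = 8 + (-5*q + 5*a)/6 = 8 + (-5*q/6 + 5*a/6) = 8 - 5*q/6 + 5*a/6)
64/(-226/(-226) + I(10, 0)/209) + 387/151 = 64/(-226/(-226) + (8 - ⅚*0 + (⅚)*10)/209) + 387/151 = 64/(-226*(-1/226) + (8 + 0 + 25/3)*(1/209)) + 387*(1/151) = 64/(1 + (49/3)*(1/209)) + 387/151 = 64/(1 + 49/627) + 387/151 = 64/(676/627) + 387/151 = 64*(627/676) + 387/151 = 10032/169 + 387/151 = 1580235/25519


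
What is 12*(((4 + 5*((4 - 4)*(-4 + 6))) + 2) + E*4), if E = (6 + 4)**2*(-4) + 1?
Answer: -19080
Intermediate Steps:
E = -399 (E = 10**2*(-4) + 1 = 100*(-4) + 1 = -400 + 1 = -399)
12*(((4 + 5*((4 - 4)*(-4 + 6))) + 2) + E*4) = 12*(((4 + 5*((4 - 4)*(-4 + 6))) + 2) - 399*4) = 12*(((4 + 5*(0*2)) + 2) - 1596) = 12*(((4 + 5*0) + 2) - 1596) = 12*(((4 + 0) + 2) - 1596) = 12*((4 + 2) - 1596) = 12*(6 - 1596) = 12*(-1590) = -19080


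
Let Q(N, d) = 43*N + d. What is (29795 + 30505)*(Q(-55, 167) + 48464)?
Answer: 2789839800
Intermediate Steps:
Q(N, d) = d + 43*N
(29795 + 30505)*(Q(-55, 167) + 48464) = (29795 + 30505)*((167 + 43*(-55)) + 48464) = 60300*((167 - 2365) + 48464) = 60300*(-2198 + 48464) = 60300*46266 = 2789839800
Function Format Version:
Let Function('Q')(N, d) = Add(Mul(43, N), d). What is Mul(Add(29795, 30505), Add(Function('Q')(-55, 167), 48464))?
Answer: 2789839800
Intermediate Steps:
Function('Q')(N, d) = Add(d, Mul(43, N))
Mul(Add(29795, 30505), Add(Function('Q')(-55, 167), 48464)) = Mul(Add(29795, 30505), Add(Add(167, Mul(43, -55)), 48464)) = Mul(60300, Add(Add(167, -2365), 48464)) = Mul(60300, Add(-2198, 48464)) = Mul(60300, 46266) = 2789839800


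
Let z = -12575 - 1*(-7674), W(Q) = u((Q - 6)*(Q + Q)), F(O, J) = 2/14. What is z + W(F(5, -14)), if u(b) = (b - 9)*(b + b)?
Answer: -11681529/2401 ≈ -4865.3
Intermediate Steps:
F(O, J) = 1/7 (F(O, J) = 2*(1/14) = 1/7)
u(b) = 2*b*(-9 + b) (u(b) = (-9 + b)*(2*b) = 2*b*(-9 + b))
W(Q) = 4*Q*(-9 + 2*Q*(-6 + Q))*(-6 + Q) (W(Q) = 2*((Q - 6)*(Q + Q))*(-9 + (Q - 6)*(Q + Q)) = 2*((-6 + Q)*(2*Q))*(-9 + (-6 + Q)*(2*Q)) = 2*(2*Q*(-6 + Q))*(-9 + 2*Q*(-6 + Q)) = 4*Q*(-9 + 2*Q*(-6 + Q))*(-6 + Q))
z = -4901 (z = -12575 + 7674 = -4901)
z + W(F(5, -14)) = -4901 + 4*(1/7)*(-9 + 2*(1/7)*(-6 + 1/7))*(-6 + 1/7) = -4901 + 4*(1/7)*(-9 + 2*(1/7)*(-41/7))*(-41/7) = -4901 + 4*(1/7)*(-9 - 82/49)*(-41/7) = -4901 + 4*(1/7)*(-523/49)*(-41/7) = -4901 + 85772/2401 = -11681529/2401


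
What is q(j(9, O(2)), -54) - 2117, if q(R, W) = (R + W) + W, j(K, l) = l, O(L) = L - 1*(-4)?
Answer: -2219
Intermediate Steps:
O(L) = 4 + L (O(L) = L + 4 = 4 + L)
q(R, W) = R + 2*W
q(j(9, O(2)), -54) - 2117 = ((4 + 2) + 2*(-54)) - 2117 = (6 - 108) - 2117 = -102 - 2117 = -2219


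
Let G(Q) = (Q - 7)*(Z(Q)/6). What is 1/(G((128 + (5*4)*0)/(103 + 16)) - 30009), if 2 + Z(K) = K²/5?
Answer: -1685159/50566993620 ≈ -3.3325e-5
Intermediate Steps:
Z(K) = -2 + K²/5
G(Q) = (-7 + Q)*(-⅓ + Q²/30) (G(Q) = (Q - 7)*((-2 + Q²/5)/6) = (-7 + Q)*((-2 + Q²/5)*(⅙)) = (-7 + Q)*(-⅓ + Q²/30))
1/(G((128 + (5*4)*0)/(103 + 16)) - 30009) = 1/((-10 + ((128 + (5*4)*0)/(103 + 16))²)*(-7 + (128 + (5*4)*0)/(103 + 16))/30 - 30009) = 1/((-10 + ((128 + 20*0)/119)²)*(-7 + (128 + 20*0)/119)/30 - 30009) = 1/((-10 + ((128 + 0)*(1/119))²)*(-7 + (128 + 0)*(1/119))/30 - 30009) = 1/((-10 + (128*(1/119))²)*(-7 + 128*(1/119))/30 - 30009) = 1/((-10 + (128/119)²)*(-7 + 128/119)/30 - 30009) = 1/((1/30)*(-10 + 16384/14161)*(-705/119) - 30009) = 1/((1/30)*(-125226/14161)*(-705/119) - 30009) = 1/(2942811/1685159 - 30009) = 1/(-50566993620/1685159) = -1685159/50566993620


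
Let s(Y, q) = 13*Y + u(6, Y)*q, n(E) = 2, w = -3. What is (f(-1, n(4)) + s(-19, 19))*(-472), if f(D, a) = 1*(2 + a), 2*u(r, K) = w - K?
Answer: 42952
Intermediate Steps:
u(r, K) = -3/2 - K/2 (u(r, K) = (-3 - K)/2 = -3/2 - K/2)
f(D, a) = 2 + a
s(Y, q) = 13*Y + q*(-3/2 - Y/2) (s(Y, q) = 13*Y + (-3/2 - Y/2)*q = 13*Y + q*(-3/2 - Y/2))
(f(-1, n(4)) + s(-19, 19))*(-472) = ((2 + 2) + (13*(-19) - ½*19*(3 - 19)))*(-472) = (4 + (-247 - ½*19*(-16)))*(-472) = (4 + (-247 + 152))*(-472) = (4 - 95)*(-472) = -91*(-472) = 42952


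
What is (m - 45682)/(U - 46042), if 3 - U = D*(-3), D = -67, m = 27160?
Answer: 9261/23120 ≈ 0.40056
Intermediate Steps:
U = -198 (U = 3 - (-67)*(-3) = 3 - 1*201 = 3 - 201 = -198)
(m - 45682)/(U - 46042) = (27160 - 45682)/(-198 - 46042) = -18522/(-46240) = -18522*(-1/46240) = 9261/23120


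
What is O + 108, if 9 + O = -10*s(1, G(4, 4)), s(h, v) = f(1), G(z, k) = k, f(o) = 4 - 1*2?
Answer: 79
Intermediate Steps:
f(o) = 2 (f(o) = 4 - 2 = 2)
s(h, v) = 2
O = -29 (O = -9 - 10*2 = -9 - 20 = -29)
O + 108 = -29 + 108 = 79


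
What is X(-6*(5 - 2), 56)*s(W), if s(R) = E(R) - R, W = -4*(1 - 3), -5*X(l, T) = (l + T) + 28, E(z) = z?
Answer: 0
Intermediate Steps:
X(l, T) = -28/5 - T/5 - l/5 (X(l, T) = -((l + T) + 28)/5 = -((T + l) + 28)/5 = -(28 + T + l)/5 = -28/5 - T/5 - l/5)
W = 8 (W = -4*(-2) = 8)
s(R) = 0 (s(R) = R - R = 0)
X(-6*(5 - 2), 56)*s(W) = (-28/5 - 1/5*56 - (-6)*(5 - 2)/5)*0 = (-28/5 - 56/5 - (-6)*3/5)*0 = (-28/5 - 56/5 - 1/5*(-18))*0 = (-28/5 - 56/5 + 18/5)*0 = -66/5*0 = 0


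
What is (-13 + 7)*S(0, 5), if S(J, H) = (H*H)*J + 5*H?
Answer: -150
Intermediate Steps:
S(J, H) = 5*H + J*H² (S(J, H) = H²*J + 5*H = J*H² + 5*H = 5*H + J*H²)
(-13 + 7)*S(0, 5) = (-13 + 7)*(5*(5 + 5*0)) = -30*(5 + 0) = -30*5 = -6*25 = -150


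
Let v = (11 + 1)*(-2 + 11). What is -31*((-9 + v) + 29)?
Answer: -3968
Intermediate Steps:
v = 108 (v = 12*9 = 108)
-31*((-9 + v) + 29) = -31*((-9 + 108) + 29) = -31*(99 + 29) = -31*128 = -3968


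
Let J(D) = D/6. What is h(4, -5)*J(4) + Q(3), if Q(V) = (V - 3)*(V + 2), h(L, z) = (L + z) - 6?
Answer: -14/3 ≈ -4.6667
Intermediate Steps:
h(L, z) = -6 + L + z
J(D) = D/6 (J(D) = D*(1/6) = D/6)
Q(V) = (-3 + V)*(2 + V)
h(4, -5)*J(4) + Q(3) = (-6 + 4 - 5)*((1/6)*4) + (-6 + 3**2 - 1*3) = -7*2/3 + (-6 + 9 - 3) = -14/3 + 0 = -14/3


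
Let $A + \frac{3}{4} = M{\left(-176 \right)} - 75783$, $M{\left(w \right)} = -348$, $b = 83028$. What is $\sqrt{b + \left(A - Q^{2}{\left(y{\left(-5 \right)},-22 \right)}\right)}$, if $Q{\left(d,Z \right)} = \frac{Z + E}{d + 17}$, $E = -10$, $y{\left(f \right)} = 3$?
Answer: $\frac{\sqrt{689369}}{10} \approx 83.028$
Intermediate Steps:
$Q{\left(d,Z \right)} = \frac{-10 + Z}{17 + d}$ ($Q{\left(d,Z \right)} = \frac{Z - 10}{d + 17} = \frac{-10 + Z}{17 + d}$)
$A = - \frac{304527}{4}$ ($A = - \frac{3}{4} - 76131 = - \frac{304527}{4} \approx -76132.0$)
$\sqrt{b + \left(A - Q^{2}{\left(y{\left(-5 \right)},-22 \right)}\right)} = \sqrt{83028 - \left(\frac{304527}{4} + \left(\frac{-10 - 22}{17 + 3}\right)^{2}\right)} = \sqrt{83028 - \left(\frac{304527}{4} + \left(\frac{1}{20} \left(-32\right)\right)^{2}\right)} = \sqrt{83028 - \frac{7613431}{100}} = \sqrt{\frac{689369}{100}} = \frac{\sqrt{689369}}{10}$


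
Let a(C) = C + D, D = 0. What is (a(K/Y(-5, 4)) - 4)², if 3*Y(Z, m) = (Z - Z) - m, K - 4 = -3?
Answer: 361/16 ≈ 22.563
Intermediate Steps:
K = 1 (K = 4 - 3 = 1)
Y(Z, m) = -m/3 (Y(Z, m) = ((Z - Z) - m)/3 = (0 - m)/3 = (-m)/3 = -m/3)
a(C) = C (a(C) = C + 0 = C)
(a(K/Y(-5, 4)) - 4)² = (1/(-⅓*4) - 4)² = (1/(-4/3) - 4)² = (1*(-¾) - 4)² = (-¾ - 4)² = (-19/4)² = 361/16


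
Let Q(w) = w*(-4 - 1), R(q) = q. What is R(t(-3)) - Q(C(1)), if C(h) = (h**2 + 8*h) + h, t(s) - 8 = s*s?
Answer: 67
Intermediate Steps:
t(s) = 8 + s**2 (t(s) = 8 + s*s = 8 + s**2)
C(h) = h**2 + 9*h
Q(w) = -5*w (Q(w) = w*(-5) = -5*w)
R(t(-3)) - Q(C(1)) = (8 + (-3)**2) - (-5)*1*(9 + 1) = (8 + 9) - (-5)*1*10 = 17 - (-5)*10 = 17 - 1*(-50) = 17 + 50 = 67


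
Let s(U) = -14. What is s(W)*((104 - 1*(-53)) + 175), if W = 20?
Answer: -4648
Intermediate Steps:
s(W)*((104 - 1*(-53)) + 175) = -14*((104 - 1*(-53)) + 175) = -14*((104 + 53) + 175) = -14*(157 + 175) = -14*332 = -4648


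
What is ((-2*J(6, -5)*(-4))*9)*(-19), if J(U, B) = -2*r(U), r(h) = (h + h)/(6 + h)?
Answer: 2736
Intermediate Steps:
r(h) = 2*h/(6 + h) (r(h) = (2*h)/(6 + h) = 2*h/(6 + h))
J(U, B) = -4*U/(6 + U)
((-2*J(6, -5)*(-4))*9)*(-19) = ((-(-8)*6/(6 + 6)*(-4))*9)*(-19) = ((-(-8)*6/12*(-4))*9)*(-19) = ((-2*(-2)*(-4))*9)*(-19) = ((4*(-4))*9)*(-19) = -16*9*(-19) = -144*(-19) = 2736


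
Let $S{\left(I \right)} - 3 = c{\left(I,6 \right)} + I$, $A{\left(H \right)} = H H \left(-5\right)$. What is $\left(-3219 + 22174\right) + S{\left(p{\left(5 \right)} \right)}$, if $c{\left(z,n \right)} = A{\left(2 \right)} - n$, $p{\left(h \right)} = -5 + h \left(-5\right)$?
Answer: $18902$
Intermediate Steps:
$A{\left(H \right)} = - 5 H^{2}$ ($A{\left(H \right)} = H^{2} \left(-5\right) = - 5 H^{2}$)
$p{\left(h \right)} = -5 - 5 h$
$c{\left(z,n \right)} = -20 - n$ ($c{\left(z,n \right)} = - 5 \cdot 2^{2} - n = \left(-5\right) 4 - n = -20 - n$)
$S{\left(I \right)} = -23 + I$ ($S{\left(I \right)} = 3 + \left(\left(-20 - 6\right) + I\right) = 3 + \left(-26 + I\right) = -23 + I$)
$\left(-3219 + 22174\right) + S{\left(p{\left(5 \right)} \right)} = \left(-3219 + 22174\right) - 53 = 18955 - 53 = 18902$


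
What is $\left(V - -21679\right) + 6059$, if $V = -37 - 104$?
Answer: $27597$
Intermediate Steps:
$V = -141$ ($V = -37 - 104 = -141$)
$\left(V - -21679\right) + 6059 = \left(-141 - -21679\right) + 6059 = \left(-141 + 21679\right) + 6059 = 21538 + 6059 = 27597$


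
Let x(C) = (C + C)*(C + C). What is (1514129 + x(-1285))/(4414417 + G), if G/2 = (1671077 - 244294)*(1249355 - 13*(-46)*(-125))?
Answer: 8119029/3351817305847 ≈ 2.4223e-6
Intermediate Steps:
G = 3351812891430 (G = 2*((1671077 - 244294)*(1249355 - 13*(-46)*(-125))) = 2*(1426783*(1249355 + 598*(-125))) = 2*(1426783*(1249355 - 74750)) = 2*(1426783*1174605) = 2*1675906445715 = 3351812891430)
x(C) = 4*C² (x(C) = (2*C)*(2*C) = 4*C²)
(1514129 + x(-1285))/(4414417 + G) = (1514129 + 4*(-1285)²)/(4414417 + 3351812891430) = (1514129 + 4*1651225)/3351817305847 = (1514129 + 6604900)*(1/3351817305847) = 8119029*(1/3351817305847) = 8119029/3351817305847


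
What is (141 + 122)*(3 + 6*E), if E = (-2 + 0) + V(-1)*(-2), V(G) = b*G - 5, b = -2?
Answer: 7101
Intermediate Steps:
V(G) = -5 - 2*G (V(G) = -2*G - 5 = -5 - 2*G)
E = 4 (E = (-2 + 0) + (-5 - 2*(-1))*(-2) = -2 + (-5 + 2)*(-2) = -2 - 3*(-2) = -2 + 6 = 4)
(141 + 122)*(3 + 6*E) = (141 + 122)*(3 + 6*4) = 263*(3 + 24) = 263*27 = 7101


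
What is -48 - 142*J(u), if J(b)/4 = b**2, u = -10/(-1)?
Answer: -56848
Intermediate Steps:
u = 10 (u = -10*(-1) = 10)
J(b) = 4*b**2
-48 - 142*J(u) = -48 - 568*10**2 = -48 - 568*100 = -48 - 142*400 = -48 - 56800 = -56848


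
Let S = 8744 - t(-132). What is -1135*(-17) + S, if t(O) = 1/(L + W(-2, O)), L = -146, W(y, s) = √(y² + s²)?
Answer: 54507889/1944 + √4357/1944 ≈ 28039.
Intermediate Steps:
W(y, s) = √(s² + y²)
t(O) = 1/(-146 + √(4 + O²)) (t(O) = 1/(-146 + √(O² + (-2)²)) = 1/(-146 + √(O² + 4)) = 1/(-146 + √(4 + O²)))
S = 8744 - 1/(-146 + 2*√4357) (S = 8744 - 1/(-146 + √(4 + (-132)²)) = 8744 - 1/(-146 + √(4 + 17424)) = 8744 - 1/(-146 + √17428) = 8744 - 1/(-146 + 2*√4357) ≈ 8744.1)
-1135*(-17) + S = -1135*(-17) + (16998409/1944 + √4357/1944) = 19295 + (16998409/1944 + √4357/1944) = 54507889/1944 + √4357/1944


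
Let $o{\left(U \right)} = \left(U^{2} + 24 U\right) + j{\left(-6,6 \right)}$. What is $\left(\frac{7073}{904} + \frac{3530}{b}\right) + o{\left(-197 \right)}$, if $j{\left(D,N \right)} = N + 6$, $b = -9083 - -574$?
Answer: $\frac{262304985685}{7692136} \approx 34100.0$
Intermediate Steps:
$b = -8509$ ($b = -9083 + 574 = -8509$)
$j{\left(D,N \right)} = 6 + N$
$o{\left(U \right)} = 12 + U^{2} + 24 U$ ($o{\left(U \right)} = \left(U^{2} + 24 U\right) + \left(6 + 6\right) = \left(U^{2} + 24 U\right) + 12 = 12 + U^{2} + 24 U$)
$\left(\frac{7073}{904} + \frac{3530}{b}\right) + o{\left(-197 \right)} = \left(\frac{7073}{904} + \frac{3530}{-8509}\right) + \left(12 + \left(-197\right)^{2} + 24 \left(-197\right)\right) = \left(7073 \cdot \frac{1}{904} + 3530 \left(- \frac{1}{8509}\right)\right) + \left(12 + 38809 - 4728\right) = \left(\frac{7073}{904} - \frac{3530}{8509}\right) + 34093 = \frac{56993037}{7692136} + 34093 = \frac{262304985685}{7692136}$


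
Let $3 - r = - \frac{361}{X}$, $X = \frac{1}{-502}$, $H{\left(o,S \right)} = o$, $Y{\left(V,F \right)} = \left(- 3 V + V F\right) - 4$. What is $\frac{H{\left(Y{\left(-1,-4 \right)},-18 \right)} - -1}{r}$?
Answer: $- \frac{4}{181219} \approx -2.2073 \cdot 10^{-5}$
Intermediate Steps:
$Y{\left(V,F \right)} = -4 - 3 V + F V$ ($Y{\left(V,F \right)} = \left(- 3 V + F V\right) - 4 = -4 - 3 V + F V$)
$X = - \frac{1}{502} \approx -0.001992$
$r = -181219$ ($r = 3 - - \frac{361}{- \frac{1}{502}} = 3 - \left(-361\right) \left(-502\right) = 3 - 181222 = -181219$)
$\frac{H{\left(Y{\left(-1,-4 \right)},-18 \right)} - -1}{r} = \frac{\left(-4 - -3 - -4\right) - -1}{-181219} = \left(\left(-4 + 3 + 4\right) + \left(-2 + 3\right)\right) \left(- \frac{1}{181219}\right) = \left(3 + 1\right) \left(- \frac{1}{181219}\right) = 4 \left(- \frac{1}{181219}\right) = - \frac{4}{181219}$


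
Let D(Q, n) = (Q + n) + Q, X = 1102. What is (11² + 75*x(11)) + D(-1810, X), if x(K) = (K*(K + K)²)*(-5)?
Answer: -1998897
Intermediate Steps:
x(K) = -20*K³ (x(K) = (K*(2*K)²)*(-5) = (K*(4*K²))*(-5) = (4*K³)*(-5) = -20*K³)
D(Q, n) = n + 2*Q
(11² + 75*x(11)) + D(-1810, X) = (11² + 75*(-20*11³)) + (1102 + 2*(-1810)) = (121 + 75*(-20*1331)) + (1102 - 3620) = (121 + 75*(-26620)) - 2518 = (121 - 1996500) - 2518 = -1996379 - 2518 = -1998897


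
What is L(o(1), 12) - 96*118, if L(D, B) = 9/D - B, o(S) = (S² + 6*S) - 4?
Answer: -11337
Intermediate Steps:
o(S) = -4 + S² + 6*S
L(D, B) = -B + 9/D
L(o(1), 12) - 96*118 = (-1*12 + 9/(-4 + 1² + 6*1)) - 96*118 = (-12 + 9/(-4 + 1 + 6)) - 11328 = (-12 + 9/3) - 11328 = (-12 + 9*(⅓)) - 11328 = (-12 + 3) - 11328 = -9 - 11328 = -11337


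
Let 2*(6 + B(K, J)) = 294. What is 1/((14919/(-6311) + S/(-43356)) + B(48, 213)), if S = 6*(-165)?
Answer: 45603286/6323299947 ≈ 0.0072119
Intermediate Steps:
S = -990
B(K, J) = 141 (B(K, J) = -6 + (1/2)*294 = -6 + 147 = 141)
1/((14919/(-6311) + S/(-43356)) + B(48, 213)) = 1/((14919/(-6311) - 990/(-43356)) + 141) = 1/((14919*(-1/6311) - 990*(-1/43356)) + 141) = 1/((-14919/6311 + 165/7226) + 141) = 1/(-106763379/45603286 + 141) = 1/(6323299947/45603286) = 45603286/6323299947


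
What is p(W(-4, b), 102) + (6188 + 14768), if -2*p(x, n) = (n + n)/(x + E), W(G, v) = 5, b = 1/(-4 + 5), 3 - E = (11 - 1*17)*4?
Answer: 335245/16 ≈ 20953.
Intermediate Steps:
E = 27 (E = 3 - (11 - 1*17)*4 = 3 - (11 - 17)*4 = 3 - (-6)*4 = 3 - 1*(-24) = 3 + 24 = 27)
b = 1 (b = 1/1 = 1)
p(x, n) = -n/(27 + x) (p(x, n) = -(n + n)/(2*(x + 27)) = -2*n/(2*(27 + x)) = -n/(27 + x))
p(W(-4, b), 102) + (6188 + 14768) = -1*102/(27 + 5) + (6188 + 14768) = -1*102/32 + 20956 = -1*102*1/32 + 20956 = -51/16 + 20956 = 335245/16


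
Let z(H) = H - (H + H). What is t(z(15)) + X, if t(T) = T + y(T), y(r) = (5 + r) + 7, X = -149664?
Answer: -149682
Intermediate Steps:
z(H) = -H (z(H) = H - 2*H = -H)
y(r) = 12 + r
t(T) = 12 + 2*T (t(T) = T + (12 + T) = 12 + 2*T)
t(z(15)) + X = (12 + 2*(-1*15)) - 149664 = (12 + 2*(-15)) - 149664 = (12 - 30) - 149664 = -18 - 149664 = -149682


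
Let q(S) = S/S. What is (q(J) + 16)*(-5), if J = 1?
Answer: -85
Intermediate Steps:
q(S) = 1
(q(J) + 16)*(-5) = (1 + 16)*(-5) = 17*(-5) = -85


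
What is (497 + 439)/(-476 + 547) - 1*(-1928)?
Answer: 137824/71 ≈ 1941.2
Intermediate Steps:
(497 + 439)/(-476 + 547) - 1*(-1928) = 936/71 + 1928 = 137824/71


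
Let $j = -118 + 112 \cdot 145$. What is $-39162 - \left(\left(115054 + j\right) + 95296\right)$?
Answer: $-265634$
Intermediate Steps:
$j = 16122$ ($j = -118 + 16240 = 16122$)
$-39162 - \left(\left(115054 + j\right) + 95296\right) = -39162 - \left(\left(115054 + 16122\right) + 95296\right) = -39162 - \left(131176 + 95296\right) = -39162 - 226472 = -265634$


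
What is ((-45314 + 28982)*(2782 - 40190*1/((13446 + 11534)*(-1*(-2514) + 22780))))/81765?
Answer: -15949017336971/28701519151 ≈ -555.69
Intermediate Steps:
((-45314 + 28982)*(2782 - 40190*1/((13446 + 11534)*(-1*(-2514) + 22780))))/81765 = -16332*(2782 - 40190*1/(24980*(2514 + 22780)))*(1/81765) = -16332*(2782 - 40190/(25294*24980))*(1/81765) = -16332*(2782 - 40190/631844120)*(1/81765) = -16332*(2782 - 40190*1/631844120)*(1/81765) = -16332*(2782 - 4019/63184412)*(1/81765) = -16332*175779030165/63184412*(1/81765) = -717705780163695/15796103*1/81765 = -15949017336971/28701519151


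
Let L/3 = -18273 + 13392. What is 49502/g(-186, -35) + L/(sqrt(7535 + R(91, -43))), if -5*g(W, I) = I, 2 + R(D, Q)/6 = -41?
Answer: 49502/7 - 14643*sqrt(7277)/7277 ≈ 6900.1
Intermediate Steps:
R(D, Q) = -258 (R(D, Q) = -12 + 6*(-41) = -12 - 246 = -258)
g(W, I) = -I/5
L = -14643 (L = 3*(-18273 + 13392) = 3*(-4881) = -14643)
49502/g(-186, -35) + L/(sqrt(7535 + R(91, -43))) = 49502/((-1/5*(-35))) - 14643/sqrt(7535 - 258) = 49502/7 - 14643*sqrt(7277)/7277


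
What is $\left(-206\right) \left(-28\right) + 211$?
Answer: $5979$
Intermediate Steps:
$\left(-206\right) \left(-28\right) + 211 = 5768 + 211 = 5979$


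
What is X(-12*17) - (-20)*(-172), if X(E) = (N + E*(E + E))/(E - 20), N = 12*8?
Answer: -3812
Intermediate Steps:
N = 96
X(E) = (96 + 2*E²)/(-20 + E) (X(E) = (96 + E*(E + E))/(E - 20) = (96 + E*(2*E))/(-20 + E) = (96 + 2*E²)/(-20 + E))
X(-12*17) - (-20)*(-172) = 2*(48 + (-12*17)²)/(-20 - 12*17) - (-20)*(-172) = 2*(48 + (-204)²)/(-20 - 204) - 1*3440 = 2*(48 + 41616)/(-224) - 3440 = 2*(-1/224)*41664 - 3440 = -372 - 3440 = -3812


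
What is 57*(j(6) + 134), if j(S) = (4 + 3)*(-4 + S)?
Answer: 8436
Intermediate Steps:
j(S) = -28 + 7*S (j(S) = 7*(-4 + S) = -28 + 7*S)
57*(j(6) + 134) = 57*((-28 + 7*6) + 134) = 57*((-28 + 42) + 134) = 57*(14 + 134) = 57*148 = 8436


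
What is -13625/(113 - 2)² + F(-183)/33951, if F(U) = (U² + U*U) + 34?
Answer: 121024159/139436757 ≈ 0.86795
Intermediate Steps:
F(U) = 34 + 2*U² (F(U) = (U² + U²) + 34 = 2*U² + 34 = 34 + 2*U²)
-13625/(113 - 2)² + F(-183)/33951 = -13625/(113 - 2)² + (34 + 2*(-183)²)/33951 = -13625/(111²) + (34 + 2*33489)*(1/33951) = -13625/12321 + (34 + 66978)*(1/33951) = -13625*1/12321 + 67012*(1/33951) = -13625/12321 + 67012/33951 = 121024159/139436757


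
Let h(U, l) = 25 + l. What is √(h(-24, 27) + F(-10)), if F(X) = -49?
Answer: √3 ≈ 1.7320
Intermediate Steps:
√(h(-24, 27) + F(-10)) = √((25 + 27) - 49) = √(52 - 49) = √3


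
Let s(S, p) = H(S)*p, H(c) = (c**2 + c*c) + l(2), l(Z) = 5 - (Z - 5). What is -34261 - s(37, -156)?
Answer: 394115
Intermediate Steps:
l(Z) = 10 - Z (l(Z) = 5 - (-5 + Z) = 5 + (5 - Z) = 10 - Z)
H(c) = 8 + 2*c**2 (H(c) = (c**2 + c*c) + (10 - 1*2) = (c**2 + c**2) + (10 - 2) = 2*c**2 + 8 = 8 + 2*c**2)
s(S, p) = p*(8 + 2*S**2) (s(S, p) = (8 + 2*S**2)*p = p*(8 + 2*S**2))
-34261 - s(37, -156) = -34261 - 2*(-156)*(4 + 37**2) = -34261 - 2*(-156)*(4 + 1369) = -34261 - 2*(-156)*1373 = -34261 - 1*(-428376) = -34261 + 428376 = 394115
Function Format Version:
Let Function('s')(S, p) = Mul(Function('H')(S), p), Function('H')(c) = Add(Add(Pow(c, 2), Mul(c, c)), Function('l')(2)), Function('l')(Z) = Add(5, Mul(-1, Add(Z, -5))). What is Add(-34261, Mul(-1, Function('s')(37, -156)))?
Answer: 394115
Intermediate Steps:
Function('l')(Z) = Add(10, Mul(-1, Z)) (Function('l')(Z) = Add(5, Mul(-1, Add(-5, Z))) = Add(5, Add(5, Mul(-1, Z))) = Add(10, Mul(-1, Z)))
Function('H')(c) = Add(8, Mul(2, Pow(c, 2))) (Function('H')(c) = Add(Add(Pow(c, 2), Mul(c, c)), Add(10, Mul(-1, 2))) = Add(Add(Pow(c, 2), Pow(c, 2)), Add(10, -2)) = Add(Mul(2, Pow(c, 2)), 8) = Add(8, Mul(2, Pow(c, 2))))
Function('s')(S, p) = Mul(p, Add(8, Mul(2, Pow(S, 2)))) (Function('s')(S, p) = Mul(Add(8, Mul(2, Pow(S, 2))), p) = Mul(p, Add(8, Mul(2, Pow(S, 2)))))
Add(-34261, Mul(-1, Function('s')(37, -156))) = Add(-34261, Mul(-1, Mul(2, -156, Add(4, Pow(37, 2))))) = Add(-34261, Mul(-1, Mul(2, -156, Add(4, 1369)))) = Add(-34261, Mul(-1, Mul(2, -156, 1373))) = Add(-34261, Mul(-1, -428376)) = Add(-34261, 428376) = 394115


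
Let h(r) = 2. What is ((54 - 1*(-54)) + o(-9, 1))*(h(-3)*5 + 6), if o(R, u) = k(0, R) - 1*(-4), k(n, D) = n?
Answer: 1792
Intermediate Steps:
o(R, u) = 4 (o(R, u) = 0 - 1*(-4) = 0 + 4 = 4)
((54 - 1*(-54)) + o(-9, 1))*(h(-3)*5 + 6) = ((54 - 1*(-54)) + 4)*(2*5 + 6) = ((54 + 54) + 4)*(10 + 6) = (108 + 4)*16 = 112*16 = 1792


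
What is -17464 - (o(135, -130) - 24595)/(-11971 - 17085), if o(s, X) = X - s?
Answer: -126864711/7264 ≈ -17465.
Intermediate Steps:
-17464 - (o(135, -130) - 24595)/(-11971 - 17085) = -17464 - ((-130 - 1*135) - 24595)/(-11971 - 17085) = -17464 - ((-130 - 135) - 24595)/(-29056) = -17464 - (-265 - 24595)*(-1)/29056 = -17464 - (-24860)*(-1)/29056 = -17464 - 1*6215/7264 = -17464 - 6215/7264 = -126864711/7264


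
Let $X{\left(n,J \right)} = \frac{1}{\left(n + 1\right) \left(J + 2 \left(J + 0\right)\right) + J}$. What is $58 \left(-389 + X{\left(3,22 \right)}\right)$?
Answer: $- \frac{3226337}{143} \approx -22562.0$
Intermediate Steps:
$X{\left(n,J \right)} = \frac{1}{J + 3 J \left(1 + n\right)}$ ($X{\left(n,J \right)} = \frac{1}{\left(1 + n\right) \left(J + 2 J\right) + J} = \frac{1}{\left(1 + n\right) 3 J + J} = \frac{1}{3 J \left(1 + n\right) + J} = \frac{1}{J + 3 J \left(1 + n\right)}$)
$58 \left(-389 + X{\left(3,22 \right)}\right) = 58 \left(-389 + \frac{1}{22 \left(4 + 3 \cdot 3\right)}\right) = 58 \left(-389 + \frac{1}{22 \left(4 + 9\right)}\right) = 58 \left(-389 + \frac{1}{22 \cdot 13}\right) = 58 \left(-389 + \frac{1}{22} \cdot \frac{1}{13}\right) = 58 \left(-389 + \frac{1}{286}\right) = 58 \left(- \frac{111253}{286}\right) = - \frac{3226337}{143}$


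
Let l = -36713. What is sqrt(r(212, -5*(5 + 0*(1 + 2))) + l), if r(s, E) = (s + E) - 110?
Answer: 2*I*sqrt(9159) ≈ 191.41*I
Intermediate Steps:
r(s, E) = -110 + E + s (r(s, E) = (E + s) - 110 = -110 + E + s)
sqrt(r(212, -5*(5 + 0*(1 + 2))) + l) = sqrt((-110 - 5*(5 + 0*(1 + 2)) + 212) - 36713) = sqrt((-110 - 5*(5 + 0*3) + 212) - 36713) = sqrt((-110 - 5*(5 + 0) + 212) - 36713) = sqrt((-110 - 5*5 + 212) - 36713) = sqrt((-110 - 25 + 212) - 36713) = sqrt(77 - 36713) = sqrt(-36636) = 2*I*sqrt(9159)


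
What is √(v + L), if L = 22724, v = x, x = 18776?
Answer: 10*√415 ≈ 203.72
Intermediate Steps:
v = 18776
√(v + L) = √(18776 + 22724) = √41500 = 10*√415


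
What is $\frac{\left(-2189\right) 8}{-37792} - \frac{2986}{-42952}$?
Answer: $\frac{6757987}{12681578} \approx 0.5329$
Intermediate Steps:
$\frac{\left(-2189\right) 8}{-37792} - \frac{2986}{-42952} = \left(-17512\right) \left(- \frac{1}{37792}\right) - - \frac{1493}{21476} = \frac{2189}{4724} + \frac{1493}{21476} = \frac{6757987}{12681578}$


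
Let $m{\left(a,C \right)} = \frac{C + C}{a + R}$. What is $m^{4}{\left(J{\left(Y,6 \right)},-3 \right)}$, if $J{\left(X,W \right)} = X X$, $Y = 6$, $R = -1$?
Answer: $\frac{1296}{1500625} \approx 0.00086364$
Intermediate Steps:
$J{\left(X,W \right)} = X^{2}$
$m{\left(a,C \right)} = \frac{2 C}{-1 + a}$ ($m{\left(a,C \right)} = \frac{C + C}{a - 1} = \frac{2 C}{-1 + a}$)
$m^{4}{\left(J{\left(Y,6 \right)},-3 \right)} = \left(2 \left(-3\right) \frac{1}{-1 + 6^{2}}\right)^{4} = \left(2 \left(-3\right) \frac{1}{-1 + 36}\right)^{4} = \left(2 \left(-3\right) \frac{1}{35}\right)^{4} = \left(- \frac{6}{35}\right)^{4} = \frac{1296}{1500625}$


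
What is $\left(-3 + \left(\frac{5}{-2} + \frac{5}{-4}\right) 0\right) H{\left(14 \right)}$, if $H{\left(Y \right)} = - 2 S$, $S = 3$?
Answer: $18$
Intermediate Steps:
$H{\left(Y \right)} = -6$ ($H{\left(Y \right)} = \left(-2\right) 3 = -6$)
$\left(-3 + \left(\frac{5}{-2} + \frac{5}{-4}\right) 0\right) H{\left(14 \right)} = \left(-3 + \left(\frac{5}{-2} + \frac{5}{-4}\right) 0\right) \left(-6\right) = \left(-3 + \left(5 \left(- \frac{1}{2}\right) + 5 \left(- \frac{1}{4}\right)\right) 0\right) \left(-6\right) = \left(-3 + \left(- \frac{5}{2} - \frac{5}{4}\right) 0\right) \left(-6\right) = \left(-3 - 0\right) \left(-6\right) = \left(-3 + 0\right) \left(-6\right) = \left(-3\right) \left(-6\right) = 18$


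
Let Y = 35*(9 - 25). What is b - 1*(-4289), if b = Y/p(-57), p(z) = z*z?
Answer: 13934401/3249 ≈ 4288.8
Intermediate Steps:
p(z) = z²
Y = -560 (Y = 35*(-16) = -560)
b = -560/3249 (b = -560/((-57)²) = -560/3249 ≈ -0.17236)
b - 1*(-4289) = -560/3249 - 1*(-4289) = -560/3249 + 4289 = 13934401/3249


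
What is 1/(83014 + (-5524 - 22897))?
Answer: 1/54593 ≈ 1.8317e-5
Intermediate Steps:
1/(83014 + (-5524 - 22897)) = 1/(83014 - 28421) = 1/54593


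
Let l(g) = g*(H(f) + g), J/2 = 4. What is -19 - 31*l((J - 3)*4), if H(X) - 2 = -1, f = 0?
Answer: -13039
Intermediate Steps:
J = 8 (J = 2*4 = 8)
H(X) = 1 (H(X) = 2 - 1 = 1)
l(g) = g*(1 + g)
-19 - 31*l((J - 3)*4) = -19 - 31*(8 - 3)*4*(1 + (8 - 3)*4) = -19 - 31*5*4*(1 + 5*4) = -19 - 620*(1 + 20) = -19 - 620*21 = -19 - 31*420 = -19 - 13020 = -13039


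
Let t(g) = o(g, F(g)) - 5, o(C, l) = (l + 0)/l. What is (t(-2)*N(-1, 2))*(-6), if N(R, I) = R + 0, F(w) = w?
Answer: -24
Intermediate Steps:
N(R, I) = R
o(C, l) = 1 (o(C, l) = l/l = 1)
t(g) = -4 (t(g) = 1 - 5 = -4)
(t(-2)*N(-1, 2))*(-6) = -4*(-1)*(-6) = 4*(-6) = -24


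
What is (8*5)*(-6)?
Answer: -240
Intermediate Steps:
(8*5)*(-6) = 40*(-6) = -240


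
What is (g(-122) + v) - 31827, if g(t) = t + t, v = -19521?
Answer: -51592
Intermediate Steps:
g(t) = 2*t
(g(-122) + v) - 31827 = (2*(-122) - 19521) - 31827 = (-244 - 19521) - 31827 = -19765 - 31827 = -51592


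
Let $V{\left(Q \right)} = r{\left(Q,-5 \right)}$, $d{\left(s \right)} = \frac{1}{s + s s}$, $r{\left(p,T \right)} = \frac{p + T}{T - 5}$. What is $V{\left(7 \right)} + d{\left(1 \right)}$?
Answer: $\frac{3}{10} \approx 0.3$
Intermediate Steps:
$r{\left(p,T \right)} = \frac{T + p}{-5 + T}$
$d{\left(s \right)} = \frac{1}{s + s^{2}}$
$V{\left(Q \right)} = \frac{1}{2} - \frac{Q}{10}$ ($V{\left(Q \right)} = \frac{-5 + Q}{-5 - 5} = \frac{-5 + Q}{-10} = - \frac{-5 + Q}{10} = \frac{1}{2} - \frac{Q}{10}$)
$V{\left(7 \right)} + d{\left(1 \right)} = \left(\frac{1}{2} - \frac{7}{10}\right) + \frac{1}{1 \left(1 + 1\right)} = \left(\frac{1}{2} - \frac{7}{10}\right) + 1 \cdot \frac{1}{2} = - \frac{1}{5} + 1 \cdot \frac{1}{2} = - \frac{1}{5} + \frac{1}{2} = \frac{3}{10}$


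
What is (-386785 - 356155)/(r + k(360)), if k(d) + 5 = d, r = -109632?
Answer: 742940/109277 ≈ 6.7987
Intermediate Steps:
k(d) = -5 + d
(-386785 - 356155)/(r + k(360)) = (-386785 - 356155)/(-109632 + (-5 + 360)) = -742940/(-109632 + 355) = -742940/(-109277) = -742940*(-1/109277) = 742940/109277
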